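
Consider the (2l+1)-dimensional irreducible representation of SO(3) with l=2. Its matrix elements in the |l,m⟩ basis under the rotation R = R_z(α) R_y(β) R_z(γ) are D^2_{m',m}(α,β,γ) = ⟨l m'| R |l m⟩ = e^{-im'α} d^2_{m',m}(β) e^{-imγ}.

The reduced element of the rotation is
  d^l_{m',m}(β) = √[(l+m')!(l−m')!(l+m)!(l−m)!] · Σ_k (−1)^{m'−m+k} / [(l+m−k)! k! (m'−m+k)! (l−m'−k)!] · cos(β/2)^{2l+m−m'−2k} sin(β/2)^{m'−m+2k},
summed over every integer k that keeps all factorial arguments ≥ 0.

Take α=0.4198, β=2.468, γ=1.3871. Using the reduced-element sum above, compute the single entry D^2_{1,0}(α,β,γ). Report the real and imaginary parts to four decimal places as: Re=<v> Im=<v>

Re=0.5453 Im=-0.2434

First d^2_{1,0}(β=2.4680), then the phase factors e^{-i(1)α} and e^{-i(0)γ}:
With c≡cos(β/2)=0.330465 and s≡sin(β/2)=0.943818, N=[6·1·2·2]^{1/2}=4.898979
The bounds max(0,m−m')=0 and min(l+m,l−m')=1 give 2 terms
  k=0: (−1)^1·4.8990/(2)·0.3305^3·0.9438^1 = -0.083434
  k=1: (−1)^2·4.8990/(2)·0.3305^1·0.9438^3 = +0.680560
d^2_{1,0}(2.4680) = -0.083434 +0.680560 = +0.597126
Attach z-rotation phases: D = e^{-i(1)(0.4198)}·(+0.597126)·e^{-i(0)(1.3871)} = +0.545278-0.243375i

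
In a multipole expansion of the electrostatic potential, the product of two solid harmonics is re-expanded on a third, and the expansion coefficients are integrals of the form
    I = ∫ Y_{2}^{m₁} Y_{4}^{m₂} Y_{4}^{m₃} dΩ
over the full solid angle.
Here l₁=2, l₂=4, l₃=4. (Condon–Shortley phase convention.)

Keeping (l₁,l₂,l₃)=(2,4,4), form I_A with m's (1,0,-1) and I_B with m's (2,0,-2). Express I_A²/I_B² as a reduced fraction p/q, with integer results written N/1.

Shared (l₁,l₂,l₃)=(2,4,4): N and (l;000)² cancel in I_A²/I_B².
A: Δ = 2!·2!·6!/11! = 1/13860; Racah Σ t=0..1: t=0:+1/96 t=1:−1/72 = -1/288; ⇒ 3j(2 4 4; 1 0 -1)² = 1/462, sgn +1
B: Δ = 2!·2!·6!/11! = 1/13860; Racah Σ t=0..0: t=0:+1/192 = 1/192; ⇒ 3j(2 4 4; 2 0 -2)² = 3/77, sgn +1
I_A²/I_B² = (1/462)/(3/77) = 1/18

1/18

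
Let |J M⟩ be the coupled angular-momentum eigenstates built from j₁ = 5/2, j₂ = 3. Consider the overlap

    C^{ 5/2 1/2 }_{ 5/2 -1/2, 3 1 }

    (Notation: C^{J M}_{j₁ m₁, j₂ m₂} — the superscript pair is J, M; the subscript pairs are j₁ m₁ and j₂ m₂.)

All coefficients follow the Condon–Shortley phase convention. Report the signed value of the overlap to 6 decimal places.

+√(8/35) ≈ +0.478091

j₁+j₂−J=3  J+j₁−j₂=2  J−j₁+j₂=3  j₁+j₂+J+1=9
(j₁±m₁, j₂±m₂, J±M) = (2,3,4,2,3,2)
P² = 288/35
sum k=1..3:
  [1] −1/24 = -1/24
  [2] +1/4 = 1/4
  [3] −1/24 = -1/24
S = 1/6
C² = P²·S² = 8/35 ; C = +0.478091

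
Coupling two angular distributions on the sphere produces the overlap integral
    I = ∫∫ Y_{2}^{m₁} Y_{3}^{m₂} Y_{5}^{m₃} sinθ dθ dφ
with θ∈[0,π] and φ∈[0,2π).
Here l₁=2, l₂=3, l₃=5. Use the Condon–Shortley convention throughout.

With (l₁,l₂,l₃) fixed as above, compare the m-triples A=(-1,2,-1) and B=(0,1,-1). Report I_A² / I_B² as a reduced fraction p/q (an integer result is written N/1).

Shared (l₁,l₂,l₃)=(2,3,5): N and (l;000)² cancel in I_A²/I_B².
A: Δ = 0!·4!·6!/11! = 1/2310; Racah Σ t=0..0: t=0:+1/720 = 1/720; ⇒ 3j(2 3 5; -1 2 -1)² = 4/385, sgn +1
B: Δ = 0!·4!·6!/11! = 1/2310; Racah Σ t=0..0: t=0:+1/192 = 1/192; ⇒ 3j(2 3 5; 0 1 -1)² = 3/77, sgn +1
I_A²/I_B² = (4/385)/(3/77) = 4/15

4/15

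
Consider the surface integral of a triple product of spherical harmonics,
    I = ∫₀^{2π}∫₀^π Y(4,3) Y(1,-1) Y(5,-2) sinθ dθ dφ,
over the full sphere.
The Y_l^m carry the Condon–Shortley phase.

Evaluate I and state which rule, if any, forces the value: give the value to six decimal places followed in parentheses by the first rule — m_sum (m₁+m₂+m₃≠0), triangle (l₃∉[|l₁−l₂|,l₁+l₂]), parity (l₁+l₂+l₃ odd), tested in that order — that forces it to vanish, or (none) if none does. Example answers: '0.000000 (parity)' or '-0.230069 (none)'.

Checks pass: Σm=0; 10 even; l₃=5∈[3,5].
(2·4+1)(2·1+1)(2·5+1) = 297
Δ: 0! 8! 2! / 11! → 1/495
sum: t=0:+1/576 = 1/576
3j²(4 1 5; 0 0 0) = Δ·Π!·Σ² = 5/99  (sign -1)
sum: t=0:+1/10080 = 1/10080
3j²(4 1 5; 3 -1 -2) = Δ·Π!·Σ² = 1/165  (sign -1)
combine: 4πI² = 297·5/99·1/165 = 1/11
take √, sign +1: I = 0.08505478
No selection rule forces the value: the integral is nonzero (none).

0.085055 (none)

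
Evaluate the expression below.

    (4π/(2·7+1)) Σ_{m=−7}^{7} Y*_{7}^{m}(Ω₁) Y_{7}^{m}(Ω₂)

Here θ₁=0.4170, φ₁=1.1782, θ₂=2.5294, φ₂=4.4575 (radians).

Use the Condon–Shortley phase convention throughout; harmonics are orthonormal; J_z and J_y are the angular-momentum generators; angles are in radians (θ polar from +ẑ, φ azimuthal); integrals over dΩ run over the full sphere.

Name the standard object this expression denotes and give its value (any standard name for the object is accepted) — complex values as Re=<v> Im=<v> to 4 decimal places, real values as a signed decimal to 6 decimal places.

Legendre polynomial (addition theorem), -0.486629

This sum is the spherical-harmonic addition theorem: it equals the Legendre polynomial P_l(cos γ) of the angle γ between the two directions.
Term-by-term m-sum for l=7 (normalisation 4π/15 = 0.837758):
  m=-7: Y*=(-0.000343, 0.000826)  Y=(0.010114, 0.002192)  product (-0.000005, 0.000008)
  m=-6: Y*=(0.005336, 0.005343)  Y=(0.002286, 0.055098)  product (-0.000282, 0.000306)
  m=-5: Y*=(0.036465, -0.015082)  Y=(-0.169501, 0.051756)  product (-0.005400, 0.004444)
  m=-4: Y*=(0.000058, -0.142050)  Y=(-0.195770, -0.318422)  product (-0.045243, 0.027791)
  m=-3: Y*=(-0.324286, -0.134441)  Y=(0.333476, -0.347598)  product (-0.154873, 0.067888)
  m=-2: Y*=(-0.381338, 0.381181)  Y=(0.202012, 0.112938)  product (-0.120085, 0.033936)
  m=-1: Y*=(0.124245, 0.300040)  Y=(0.071633, -0.274923)  product (0.091388, -0.012665)
  m=+0: Y*=(-0.333538, -0.000000)  Y=(0.335401, 0.000000)  product (-0.111869, -0.000000)
  m=+1: Y*=(-0.124245, 0.300040)  Y=(-0.071633, -0.274923)  product (0.091388, 0.012665)
  m=+2: Y*=(-0.381338, -0.381181)  Y=(0.202012, -0.112938)  product (-0.120085, -0.033936)
  m=+3: Y*=(0.324286, -0.134441)  Y=(-0.333476, -0.347598)  product (-0.154873, -0.067888)
  m=+4: Y*=(0.000058, 0.142050)  Y=(-0.195770, 0.318422)  product (-0.045243, -0.027791)
  m=+5: Y*=(-0.036465, -0.015082)  Y=(0.169501, 0.051756)  product (-0.005400, -0.004444)
  m=+6: Y*=(0.005336, -0.005343)  Y=(0.002286, -0.055098)  product (-0.000282, -0.000306)
  m=+7: Y*=(0.000343, 0.000826)  Y=(-0.010114, 0.002192)  product (-0.000005, -0.000008)
Σ over m = (-0.580871, -0.000000); ×(4π/15) → (-0.486629, -0.000000). Real part: -0.486629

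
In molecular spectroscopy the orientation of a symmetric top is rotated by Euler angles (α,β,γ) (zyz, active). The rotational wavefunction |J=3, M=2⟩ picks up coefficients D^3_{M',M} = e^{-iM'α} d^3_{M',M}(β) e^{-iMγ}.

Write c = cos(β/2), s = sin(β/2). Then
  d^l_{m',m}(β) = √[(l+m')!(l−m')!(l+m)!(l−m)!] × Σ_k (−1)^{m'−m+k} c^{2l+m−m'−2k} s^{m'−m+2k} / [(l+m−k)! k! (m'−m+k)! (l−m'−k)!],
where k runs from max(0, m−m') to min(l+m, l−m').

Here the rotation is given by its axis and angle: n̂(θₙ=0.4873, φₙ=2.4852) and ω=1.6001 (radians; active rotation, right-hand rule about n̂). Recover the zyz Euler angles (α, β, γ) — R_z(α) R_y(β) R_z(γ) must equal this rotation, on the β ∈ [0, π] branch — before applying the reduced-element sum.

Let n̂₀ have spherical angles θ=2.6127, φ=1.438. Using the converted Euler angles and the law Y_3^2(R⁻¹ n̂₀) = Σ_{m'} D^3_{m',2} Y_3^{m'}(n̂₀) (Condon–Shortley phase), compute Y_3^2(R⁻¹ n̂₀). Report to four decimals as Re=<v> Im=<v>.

Re=-0.3157 Im=-0.0386

Axis–angle → zyz. n̂ = (sinθₙcosφₙ, sinθₙsinφₙ, cosθₙ) = (-0.370941, +0.285751, +0.883600), ω = 1.6001.
R = I cosω + sinω [n̂]ₓ + (1−cosω) n̂n̂ᵀ gives
  R = [+0.112329, -0.992323, -0.051739; +0.774119, +0.054746, +0.630669; -0.622995, -0.110894, +0.774326]
β = atan2(√(R₁₃²+R₂₃²), R₃₃) = 0.685148; α = atan2(R₂₃, R₁₃) mod 2π = 1.652651; γ = atan2(R₃₂, −R₃₁) mod 2π = 6.107029
Need the full column D^3_{m',2} for m'=−3..3 at α=1.6527, β=0.6851, γ=6.1070.
cos(β/2)=0.941893, sin(β/2)=0.335912
d^3_{-3,2}: single k=5 term ⇒ +0.009868;  D = +0.005554-0.008156i
d^3_{-2,2}: k∈[4..5] ⇒ +0.056478 -0.001437 = +0.055041;  D = -0.047874-0.027159i
d^3_{-1,2}: k∈[3..4] ⇒ +0.200315 -0.012739 = +0.187576;  D = -0.078905+0.170173i
d^3_{0,2}: k∈[2..3] ⇒ +0.486429 -0.061868 = +0.424561;  D = +0.398483+0.146503i
d^3_{1,2}: k∈[1..2] ⇒ +0.787471 -0.200315 = +0.587156;  D = +0.156873-0.565812i
d^3_{2,2}: k∈[0..1] ⇒ +0.698248 -0.444047 = +0.254201;  D = -0.249694-0.047660i
d^3_{3,2}: single k=0 term ⇒ -0.609972;  D = +0.064991-0.606500i
Y_3^{m'}(θ=2.6127,φ=1.438) and Σ D·Y over m':
  (+0.0056-0.0082i)·(-0.0208+0.0494i)  (-0.0479-0.0272i)·(+0.2168+0.0590i)  (-0.0789+0.1702i)·(+0.0589-0.4408i)  (+0.3985+0.1465i)·(-0.2342+0.0000i)  (+0.1569-0.5658i)·(-0.0589-0.4408i)  (-0.2497-0.0477i)·(+0.2168-0.0590i)  (+0.0650-0.6065i)·(+0.0208+0.0494i)
Y_3^2(R⁻¹ n̂) = -0.315720-0.038622i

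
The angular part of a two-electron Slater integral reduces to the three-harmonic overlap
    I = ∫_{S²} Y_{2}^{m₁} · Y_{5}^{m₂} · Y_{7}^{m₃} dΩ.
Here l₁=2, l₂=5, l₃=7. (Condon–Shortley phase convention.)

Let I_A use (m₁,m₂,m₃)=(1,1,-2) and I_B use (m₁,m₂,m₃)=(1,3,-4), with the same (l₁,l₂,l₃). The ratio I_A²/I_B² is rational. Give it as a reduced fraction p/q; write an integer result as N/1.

Shared (l₁,l₂,l₃)=(2,5,7): N and (l;000)² cancel in I_A²/I_B².
A: Δ = 0!·4!·10!/15! = 1/15015; Racah Σ t=0..0: t=0:+1/103680 = 1/103680; ⇒ 3j(2 5 7; 1 1 -2)² = 4/143, sgn -1
B: Δ = 0!·4!·10!/15! = 1/15015; Racah Σ t=0..0: t=0:+1/483840 = 1/483840; ⇒ 3j(2 5 7; 1 3 -4)² = 3/91, sgn -1
I_A²/I_B² = (4/143)/(3/91) = 28/33

28/33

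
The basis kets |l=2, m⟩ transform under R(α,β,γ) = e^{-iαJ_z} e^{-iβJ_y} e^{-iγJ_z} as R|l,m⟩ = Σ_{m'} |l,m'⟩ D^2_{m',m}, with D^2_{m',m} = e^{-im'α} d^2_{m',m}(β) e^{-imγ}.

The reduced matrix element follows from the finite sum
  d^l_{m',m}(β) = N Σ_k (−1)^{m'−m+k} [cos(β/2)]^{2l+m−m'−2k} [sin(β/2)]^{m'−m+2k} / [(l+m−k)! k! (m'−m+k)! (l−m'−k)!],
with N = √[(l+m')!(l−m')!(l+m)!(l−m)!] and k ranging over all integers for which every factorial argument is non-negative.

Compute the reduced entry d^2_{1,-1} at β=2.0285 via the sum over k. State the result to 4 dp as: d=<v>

d^2_{1,-1}(β=2.0285) via the finite sum:
Half-angle: c=0.528257, s=0.849085. N=√(6·1·1·6)=6.000000
Admissible k: 0..1 (factorial args all ≥0)
  k=0: (−1)^2·6.0000/(2)·0.5283^2·0.8491^2 = +0.603550
  k=1: (−1)^3·6.0000/(6)·0.5283^0·0.8491^4 = -0.519761
d^2_{1,-1}(2.0285) = +0.603550 -0.519761 = +0.083789

d=0.0838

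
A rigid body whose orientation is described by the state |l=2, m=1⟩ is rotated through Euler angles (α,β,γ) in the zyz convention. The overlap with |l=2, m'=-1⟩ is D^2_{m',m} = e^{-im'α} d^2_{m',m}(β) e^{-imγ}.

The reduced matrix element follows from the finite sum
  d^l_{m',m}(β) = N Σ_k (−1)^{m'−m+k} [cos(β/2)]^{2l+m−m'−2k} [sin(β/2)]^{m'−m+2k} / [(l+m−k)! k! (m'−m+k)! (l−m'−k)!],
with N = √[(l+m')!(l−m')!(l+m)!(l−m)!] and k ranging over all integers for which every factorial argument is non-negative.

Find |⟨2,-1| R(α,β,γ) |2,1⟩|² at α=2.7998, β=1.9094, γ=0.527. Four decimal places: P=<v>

P=0.0500

D^2_{-1,1}(2.7998,1.9094,0.5270) = e^{-i·-1·2.7998}·d^2_{-1,1}(1.9094)·e^{-i·1·0.5270}. Compute d first:
c=cos(1.909400/2)=0.577854, s=sin(1.909400/2)=0.816140; N=√[1·6·6·1]=6.000000
Admissible k: 2..3 (factorial args all ≥0)
  k=2: (−1)^0·6.0000/(2)·0.5779^2·0.8161^2 = +0.667247
  k=3: (−1)^1·6.0000/(6)·0.5779^0·0.8161^4 = -0.443669
d^2_{-1,1}(1.9094) = +0.667247 -0.443669 = +0.223578
|D^2_{-1,1}|² = |d^2_{-1,1}(β)|² = (+0.223578)² = 0.049987 (the z-rotation phases have unit modulus)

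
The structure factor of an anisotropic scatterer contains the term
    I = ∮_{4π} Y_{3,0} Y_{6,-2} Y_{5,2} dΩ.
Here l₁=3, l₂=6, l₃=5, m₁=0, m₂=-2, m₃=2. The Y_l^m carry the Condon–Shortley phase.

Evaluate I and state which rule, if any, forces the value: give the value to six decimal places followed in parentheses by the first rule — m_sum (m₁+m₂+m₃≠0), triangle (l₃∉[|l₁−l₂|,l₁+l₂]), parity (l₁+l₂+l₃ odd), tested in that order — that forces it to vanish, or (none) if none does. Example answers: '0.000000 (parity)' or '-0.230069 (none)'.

Checks pass: Σm=0; 14 even; l₃=5∈[3,9].
(2·3+1)(2·6+1)(2·5+1) = 1001
Δ: 4! 2! 8! / 15! → 1/675675
sum: t=1:−1/8640 t=2:+1/2304 t=3:−1/8640 = 7/34560
3j²(3 6 5; 0 0 0) = Δ·Π!·Σ² = 7/429  (sign -1)
sum: t=1:−1/8640 t=2:+1/5760 t=3:−1/60480 = 1/24192
3j²(3 6 5; 0 -2 2) = Δ·Π!·Σ² = 8/3003  (sign -1)
combine: 4πI² = 1001·7/429·8/3003 = 56/1287
take √, sign +1: I = 0.05884368
No selection rule forces the value: the integral is nonzero (none).

0.058844 (none)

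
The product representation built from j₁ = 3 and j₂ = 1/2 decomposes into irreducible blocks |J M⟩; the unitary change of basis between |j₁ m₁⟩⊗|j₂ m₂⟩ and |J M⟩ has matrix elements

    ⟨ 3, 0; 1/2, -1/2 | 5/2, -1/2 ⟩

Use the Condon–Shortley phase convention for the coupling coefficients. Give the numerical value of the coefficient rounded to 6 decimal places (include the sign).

triangle: 1!×5!×0!/7! = 120/5040
(j±m)!: 3!×3!×0!×1!×2!×3! = 432
prefactor² = (2J+1)×Δ×N² = 432/7
  k=0: +1/(0!×1!×3!×0!×2!×0!) = 1/12
Σ = 1/12  ⇒  CG² = 432/7×(1/12)² = 3/7
CG = +√(3/7) = +0.654654

+√(3/7) = +0.654654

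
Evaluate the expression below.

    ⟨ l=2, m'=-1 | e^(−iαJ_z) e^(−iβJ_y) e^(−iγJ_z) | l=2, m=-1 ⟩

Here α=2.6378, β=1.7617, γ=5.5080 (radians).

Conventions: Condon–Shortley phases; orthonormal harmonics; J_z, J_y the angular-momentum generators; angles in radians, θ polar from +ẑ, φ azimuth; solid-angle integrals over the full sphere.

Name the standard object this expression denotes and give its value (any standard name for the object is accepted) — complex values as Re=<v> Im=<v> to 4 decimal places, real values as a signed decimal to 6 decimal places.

This is a Wigner D-matrix element — the rotation-matrix element ⟨l m'| R(α,β,γ) |l m⟩ in the angular-momentum basis.
First d^2_{-1,-1}(β=1.7617), then the phase factors e^{-i(-1)α} and e^{-i(-1)γ}:
With c≡cos(β/2)=0.636496 and s≡sin(β/2)=0.771280, N=[1·6·1·6]^{1/2}=6.000000
k: max(0,(-1)−(-1))=0 … min(2+(-1),2−(-1))=1
  k=0: (−1)^0·6.0000/(6)·0.6365^4·0.7713^0 = +0.164128
  k=1: (−1)^1·6.0000/(2)·0.6365^2·0.7713^2 = -0.722997
d^2_{-1,-1}(1.7617) = +0.164128 -0.722997 = -0.558869
Attach z-rotation phases: D = e^{-i(-1)(2.6378)}·(-0.558869)·e^{-i(-1)(5.5080)} = +0.160784-0.535242i

Wigner D-matrix element, Re=0.1608 Im=-0.5352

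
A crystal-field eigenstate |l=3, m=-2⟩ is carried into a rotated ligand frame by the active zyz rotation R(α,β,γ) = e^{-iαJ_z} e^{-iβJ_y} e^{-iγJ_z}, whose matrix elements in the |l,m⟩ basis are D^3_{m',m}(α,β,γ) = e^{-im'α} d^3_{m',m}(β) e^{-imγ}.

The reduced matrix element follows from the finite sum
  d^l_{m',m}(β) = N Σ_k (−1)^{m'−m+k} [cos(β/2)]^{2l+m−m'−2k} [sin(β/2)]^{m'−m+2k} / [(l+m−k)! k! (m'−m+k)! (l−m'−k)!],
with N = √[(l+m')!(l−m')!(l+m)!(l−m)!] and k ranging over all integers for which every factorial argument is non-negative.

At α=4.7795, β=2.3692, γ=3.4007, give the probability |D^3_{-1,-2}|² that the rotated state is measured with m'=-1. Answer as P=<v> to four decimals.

Split into d^3_{-1,-2}(β=2.3692) × two z-phases.
Half-angle: c=0.376668, s=0.926348. N=√(2·24·1·120)=75.894664
Admissible k: 0..1 (factorial args all ≥0)
  k=0: (−1)^1·75.8947/(24)·0.3767^5·0.9263^1 = -0.022211
  k=1: (−1)^2·75.8947/(12)·0.3767^3·0.9263^3 = +0.268675
d^3_{-1,-2}(2.3692) = -0.022211 +0.268675 = +0.246465
|D^3_{-1,-2}|² = |d^3_{-1,-2}(β)|² = (+0.246465)² = 0.060745 (the z-rotation phases have unit modulus)

P=0.0607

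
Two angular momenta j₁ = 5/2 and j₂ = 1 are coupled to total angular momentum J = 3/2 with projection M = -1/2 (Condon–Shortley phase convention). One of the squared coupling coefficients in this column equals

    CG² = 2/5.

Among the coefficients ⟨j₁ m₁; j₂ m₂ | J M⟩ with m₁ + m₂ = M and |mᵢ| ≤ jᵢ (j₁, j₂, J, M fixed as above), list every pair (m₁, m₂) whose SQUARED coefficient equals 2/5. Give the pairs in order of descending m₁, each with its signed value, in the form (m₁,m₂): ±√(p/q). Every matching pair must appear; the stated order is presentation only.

(-1/2,0): −√(2/5); (-3/2,1): +√(2/5)

Admissible pairs with m₁+m₂ = M = -1/2: (-3/2,1), (-1/2,0), (1/2,-1)
  (m₁,m₂)=(1/2,-1): CG² = 1/5, CG = +√(1/5)
  (m₁,m₂)=(-1/2,0): CG² = 2/5, CG = −√(2/5)   ← matches the target
  (m₁,m₂)=(-3/2,1): CG² = 2/5, CG = +√(2/5)   ← matches the target
Pairs with CG² = 2/5: (-1/2,0): −√(2/5); (-3/2,1): +√(2/5)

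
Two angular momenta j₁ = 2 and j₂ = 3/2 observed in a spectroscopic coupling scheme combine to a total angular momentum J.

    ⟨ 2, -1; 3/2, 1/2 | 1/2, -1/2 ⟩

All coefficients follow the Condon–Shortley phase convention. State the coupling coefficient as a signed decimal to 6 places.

+0.547723

triangle: 3!*1!*0!/5! = 6/120
(j±m)!: 1!*3!*2!*1!*0!*1! = 12
prefactor² = (2J+1)*Δ*N² = 6/5
  k=2: +1/(2!*1!*1!*0!*0!*0!) = 1/2
Σ = 1/2  ⇒  CG² = 6/5*(1/2)² = 3/10
CG = +√(3/10) = +0.547723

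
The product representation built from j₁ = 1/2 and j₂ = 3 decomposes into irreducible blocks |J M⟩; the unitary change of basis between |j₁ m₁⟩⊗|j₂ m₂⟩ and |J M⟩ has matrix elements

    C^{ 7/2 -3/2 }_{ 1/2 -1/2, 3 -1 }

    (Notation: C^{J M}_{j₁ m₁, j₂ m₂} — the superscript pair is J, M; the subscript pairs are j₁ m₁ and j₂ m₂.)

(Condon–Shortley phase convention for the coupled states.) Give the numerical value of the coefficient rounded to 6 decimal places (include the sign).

√[8·0!1!6!/8! · 0!1!2!4!2!5!] = √(11520/7)
  +(−1)^0/∏(0,0,1,2,0,4)! = 1/48  (running 1/48)
⟨..|..⟩ = √(11520/7)·(1/48) = +0.845154

+√(5/7) = +0.845154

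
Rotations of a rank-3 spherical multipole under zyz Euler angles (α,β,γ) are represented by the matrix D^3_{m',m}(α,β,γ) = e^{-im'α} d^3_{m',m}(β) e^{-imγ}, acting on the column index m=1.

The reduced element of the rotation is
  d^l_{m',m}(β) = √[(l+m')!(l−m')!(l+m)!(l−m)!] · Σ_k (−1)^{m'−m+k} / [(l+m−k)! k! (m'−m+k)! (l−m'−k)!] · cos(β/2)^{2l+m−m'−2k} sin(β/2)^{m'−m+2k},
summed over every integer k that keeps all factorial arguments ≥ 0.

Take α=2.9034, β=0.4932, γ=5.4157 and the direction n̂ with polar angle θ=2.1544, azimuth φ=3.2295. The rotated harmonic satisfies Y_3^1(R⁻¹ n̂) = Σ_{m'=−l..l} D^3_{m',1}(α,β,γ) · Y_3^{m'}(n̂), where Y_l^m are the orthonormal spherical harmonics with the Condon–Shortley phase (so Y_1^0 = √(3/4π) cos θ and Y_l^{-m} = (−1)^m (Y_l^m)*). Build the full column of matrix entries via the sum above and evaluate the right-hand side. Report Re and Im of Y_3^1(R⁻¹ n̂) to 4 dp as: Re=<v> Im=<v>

Need the full column D^3_{m',1} for m'=−3..3 at α=2.9034, β=0.4932, γ=5.4157.
cos(β/2)=0.969748, sin(β/2)=0.244108
d^3_{-3,1}: single k=4 term ⇒ +0.012933;  D = -0.012782-0.001970i
d^3_{-2,1}: k∈[3..4] ⇒ +0.083898 -0.002658 = +0.081240;  D = +0.075106+0.030969i
d^3_{-1,1}: k∈[2..4] ⇒ +0.316193 -0.026714 +0.000212 = +0.289690;  D = -0.234198-0.170504i
d^3_{0,1}: k∈[1..3] ⇒ +0.725216 -0.137859 +0.002912 = +0.590269;  D = +0.381754+0.450201i
d^3_{1,1}: k∈[0..2] ⇒ +0.831674 -0.421590 +0.020035 = +0.430120;  D = -0.192921-0.384427i
d^3_{2,1}: k∈[0..1] ⇒ -0.662029 +0.083898 = -0.578130;  D = -0.130070-0.563309i
d^3_{3,1}: single k=0 term ⇒ +0.204101;  D = +0.002300-0.204088i
Y_3^{m'}(θ=2.1544,φ=3.2295) and Σ D·Y over m':
  (-0.0128-0.0020i)·(-0.2341+0.0632i)  (+0.0751+0.0310i)·(-0.3861+0.0686i)  (-0.2342-0.1705i)·(-0.1392+0.0123i)  (+0.3818+0.4502i)·(+0.3047+0.0000i)  (-0.1929-0.3844i)·(+0.1392+0.0123i)  (-0.1301-0.5633i)·(-0.3861-0.0686i)  (+0.0023-0.2041i)·(+0.2341+0.0632i)
Y_3^1(R⁻¹ n̂) = +0.125891+0.273802i

Re=0.1259 Im=0.2738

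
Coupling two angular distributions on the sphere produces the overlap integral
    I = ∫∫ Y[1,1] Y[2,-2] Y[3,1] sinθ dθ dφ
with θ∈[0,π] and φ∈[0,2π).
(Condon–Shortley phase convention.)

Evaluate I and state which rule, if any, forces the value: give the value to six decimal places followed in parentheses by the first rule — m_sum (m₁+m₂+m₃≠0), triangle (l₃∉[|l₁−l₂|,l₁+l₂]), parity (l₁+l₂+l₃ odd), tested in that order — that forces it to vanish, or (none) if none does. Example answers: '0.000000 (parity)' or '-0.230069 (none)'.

-0.082589 (none)

Checks pass: Σm=0; 6 even; l₃=3∈[1,3].
(2·1+1)(2·2+1)(2·3+1) = 105
Δ: 0! 2! 4! / 7! → 1/105
sum: t=0:+1/4 = 1/4
3j²(1 2 3; 0 0 0) = Δ·Π!·Σ² = 3/35  (sign -1)
sum: t=0:+1/48 = 1/48
3j²(1 2 3; 1 -2 1) = Δ·Π!·Σ² = 1/105  (sign +1)
combine: 4πI² = 105·3/35·1/105 = 3/35
take √, sign -1: I = -0.08258890
No selection rule forces the value: the integral is nonzero (none).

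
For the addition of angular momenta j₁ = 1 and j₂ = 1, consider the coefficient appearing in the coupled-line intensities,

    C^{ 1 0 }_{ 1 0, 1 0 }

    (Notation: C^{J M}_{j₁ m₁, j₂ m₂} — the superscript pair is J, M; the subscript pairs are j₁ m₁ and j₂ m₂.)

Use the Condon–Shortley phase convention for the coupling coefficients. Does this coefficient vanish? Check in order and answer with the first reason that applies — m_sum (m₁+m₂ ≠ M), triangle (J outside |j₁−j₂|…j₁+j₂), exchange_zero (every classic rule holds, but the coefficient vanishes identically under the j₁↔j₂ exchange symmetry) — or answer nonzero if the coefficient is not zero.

m-sum: m₁+m₂ = 0+0 = 0, M = 0  ✓
triangle: |j₁−j₂| = 0 ≤ J = 1 ≤ j₁+j₂ = 2  ✓
exchange: j₁=j₂ and m₁=m₂, and (−1)^(j₁+j₂−J) = (−1)^1 = −1 forces ⟨j₁m₁;j₂m₂|JM⟩ = −⟨j₂m₂;j₁m₁|JM⟩ = −⟨j₁m₁;j₂m₂|JM⟩ ⇒ the coefficient vanishes identically
Racah sum check: Σ_k collapses to 0 ⇒ CG = 0

exchange_zero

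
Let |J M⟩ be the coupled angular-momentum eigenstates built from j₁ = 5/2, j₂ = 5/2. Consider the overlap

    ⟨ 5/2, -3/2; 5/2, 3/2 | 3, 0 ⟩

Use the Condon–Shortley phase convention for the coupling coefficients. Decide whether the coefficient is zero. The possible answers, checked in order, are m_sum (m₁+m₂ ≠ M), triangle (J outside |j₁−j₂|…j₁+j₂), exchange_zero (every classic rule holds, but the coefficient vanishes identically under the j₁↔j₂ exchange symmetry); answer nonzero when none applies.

m-sum: m₁+m₂ = -3/2+3/2 = 0, M = 0  ✓
triangle: |j₁−j₂| = 0 ≤ J = 3 ≤ j₁+j₂ = 5  ✓
exchange: j₁≠j₂ or m₁≠m₂ — the exchange symmetry imposes no constraint here
value check: CG = +√(49/180) = +0.521749 ≠ 0

nonzero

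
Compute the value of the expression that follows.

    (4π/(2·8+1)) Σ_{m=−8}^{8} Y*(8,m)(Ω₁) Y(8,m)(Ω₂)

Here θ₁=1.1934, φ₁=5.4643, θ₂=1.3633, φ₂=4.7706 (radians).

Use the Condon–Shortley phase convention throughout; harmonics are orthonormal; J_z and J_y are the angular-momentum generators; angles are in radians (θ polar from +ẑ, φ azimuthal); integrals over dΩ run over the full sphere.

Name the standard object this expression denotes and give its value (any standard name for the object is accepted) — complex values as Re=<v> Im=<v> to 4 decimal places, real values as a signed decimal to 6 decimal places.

This sum is the spherical-harmonic addition theorem: it equals the Legendre polynomial P_l(cos γ) of the angle γ between the two directions.
Term-by-term m-sum for l=8 (normalisation 4π/17 = 0.739198):
  [-8]  conj(Y_{8,-8})(Ω₁) = (0.277246, -0.076103) ; Y_{8,-8}(Ω₂) = (0.387198, -0.194588) ; Δ = (0.092540, -0.083415)
  [-7]  conj(Y_{8,-7})(Ω₁) = (0.388395, 0.238655) ; Y_{8,-7}(Ω₂) = (-0.144616, -0.335042) ; Δ = (0.023792, -0.164642)
  [-6]  conj(Y_{8,-6})(Ω₁) = (0.050276, 0.246849) ; Y_{8,-6}(Ω₂) = (0.112849, -0.041099) ; Δ = (0.015819, 0.025790)
  [-5]  conj(Y_{8,-5})(Ω₁) = (0.116088, -0.163312) ; Y_{8,-5}(Ω₂) = (-0.101938, -0.340291) ; Δ = (-0.067407, -0.022856)
  [-4]  conj(Y_{8,-4})(Ω₁) = (0.333530, -0.044945) ; Y_{8,-4}(Ω₂) = (0.004113, -0.000975) ; Δ = (0.001328, -0.000510)
  [-3]  conj(Y_{8,-3})(Ω₁) = (-0.037756, -0.030841) ; Y_{8,-3}(Ω₂) = (-0.057618, -0.326578) ; Δ = (-0.007897, 0.014107)
  [-2]  conj(Y_{8,-2})(Ω₁) = (-0.022430, -0.334404) ; Y_{8,-2}(Ω₂) = (-0.047210, 0.005521) ; Δ = (0.002905, 0.015663)
  [-1]  conj(Y_{8,-1})(Ω₁) = (0.011050, -0.011816) ; Y_{8,-1}(Ω₂) = (-0.018455, -0.316686) ; Δ = (-0.003946, -0.003281)
  [+0]  conj(Y_{8,0})(Ω₁) = (-0.328956, -0.000000) ; Y_{8,0}(Ω₂) = (-0.062608, 0.000000) ; Δ = (0.020595, 0.000000)
  [+1]  conj(Y_{8,1})(Ω₁) = (-0.011050, -0.011816) ; Y_{8,1}(Ω₂) = (0.018455, -0.316686) ; Δ = (-0.003946, 0.003281)
  [+2]  conj(Y_{8,2})(Ω₁) = (-0.022430, 0.334404) ; Y_{8,2}(Ω₂) = (-0.047210, -0.005521) ; Δ = (0.002905, -0.015663)
  [+3]  conj(Y_{8,3})(Ω₁) = (0.037756, -0.030841) ; Y_{8,3}(Ω₂) = (0.057618, -0.326578) ; Δ = (-0.007897, -0.014107)
  [+4]  conj(Y_{8,4})(Ω₁) = (0.333530, 0.044945) ; Y_{8,4}(Ω₂) = (0.004113, 0.000975) ; Δ = (0.001328, 0.000510)
  [+5]  conj(Y_{8,5})(Ω₁) = (-0.116088, -0.163312) ; Y_{8,5}(Ω₂) = (0.101938, -0.340291) ; Δ = (-0.067407, 0.022856)
  [+6]  conj(Y_{8,6})(Ω₁) = (0.050276, -0.246849) ; Y_{8,6}(Ω₂) = (0.112849, 0.041099) ; Δ = (0.015819, -0.025790)
  [+7]  conj(Y_{8,7})(Ω₁) = (-0.388395, 0.238655) ; Y_{8,7}(Ω₂) = (0.144616, -0.335042) ; Δ = (0.023792, 0.164642)
  [+8]  conj(Y_{8,8})(Ω₁) = (0.277246, 0.076103) ; Y_{8,8}(Ω₂) = (0.387198, 0.194588) ; Δ = (0.092540, 0.083415)
Accumulated sum (0.134863, -0.000000); after 4π/(2l+1) scaling, (0.099691, -0.000000) ⇒ P_8 = 0.099691

Legendre polynomial (addition theorem), +0.099691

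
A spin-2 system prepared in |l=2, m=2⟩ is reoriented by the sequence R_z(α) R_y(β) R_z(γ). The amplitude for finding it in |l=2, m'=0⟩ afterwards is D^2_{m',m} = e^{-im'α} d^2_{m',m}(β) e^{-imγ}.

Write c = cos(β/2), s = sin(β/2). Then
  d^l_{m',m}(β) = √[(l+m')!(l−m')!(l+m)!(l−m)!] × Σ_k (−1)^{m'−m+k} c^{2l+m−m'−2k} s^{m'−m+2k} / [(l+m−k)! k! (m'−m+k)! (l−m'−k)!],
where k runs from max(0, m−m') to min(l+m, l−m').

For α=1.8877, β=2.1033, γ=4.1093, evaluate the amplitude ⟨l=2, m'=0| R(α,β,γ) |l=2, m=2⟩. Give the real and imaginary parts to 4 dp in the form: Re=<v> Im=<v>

Re=-0.1621 Im=-0.4247

Split into d^2_{0,2}(β=2.1033) × two z-phases.
Half-angle: c=0.496139, s=0.868243. N=√(2·2·24·1)=9.797959
k: max(0,(2)−(0))=2 … min(2+(2),2−(0))=2
  k=2: (−1)^0·9.7980/(4)·0.4961^2·0.8682^2 = +0.454533
d^2_{0,2}(2.1033) = +0.454533
Phases: e^{-i·(0)·1.8877}=+1.000000+0.000000i, e^{-i·(2)·4.1093}=-0.356593-0.934260i ⇒ D=-0.162083-0.424652i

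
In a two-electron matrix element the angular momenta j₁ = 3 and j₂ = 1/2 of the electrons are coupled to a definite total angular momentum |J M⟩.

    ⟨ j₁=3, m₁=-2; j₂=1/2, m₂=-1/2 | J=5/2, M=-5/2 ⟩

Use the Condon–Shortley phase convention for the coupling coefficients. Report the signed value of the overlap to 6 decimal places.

triangle: 1!·5!·0!/7! = 120/5040
(j±m)!: 1!·5!·0!·1!·0!·5! = 14400
prefactor² = (2J+1)·Δ·N² = 14400/7
  k=0: +1/(0!·1!·5!·0!·0!·0!) = 1/120
Σ = 1/120  ⇒  CG² = 14400/7·(1/120)² = 1/7
CG = +√(1/7) = +0.377964

+√(1/7) ≈ +0.377964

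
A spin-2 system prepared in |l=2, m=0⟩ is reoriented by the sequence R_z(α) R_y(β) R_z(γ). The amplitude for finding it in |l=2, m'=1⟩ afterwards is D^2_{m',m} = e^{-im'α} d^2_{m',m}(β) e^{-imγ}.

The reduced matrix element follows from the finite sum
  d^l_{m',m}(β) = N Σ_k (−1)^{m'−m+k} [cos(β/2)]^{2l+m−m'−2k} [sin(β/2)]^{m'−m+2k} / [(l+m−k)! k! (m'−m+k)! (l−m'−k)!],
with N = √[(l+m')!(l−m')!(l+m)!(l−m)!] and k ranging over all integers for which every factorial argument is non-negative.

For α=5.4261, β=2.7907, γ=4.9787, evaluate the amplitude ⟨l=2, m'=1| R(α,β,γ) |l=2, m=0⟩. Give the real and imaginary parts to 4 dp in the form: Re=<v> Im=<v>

D^2_{1,0}(5.4261,2.7907,4.9787) = e^{-i·1·5.4261}·d^2_{1,0}(2.7907)·e^{-i·0·4.9787}. Compute d first:
c=cos(2.790700/2)=0.174548, s=sin(2.790700/2)=0.984649; N=√[6·1·2·2]=4.898979
k: max(0,(0)−(1))=0 … min(2+(0),2−(1))=1
  k=0: (−1)^1·4.8990/(2)·0.1745^3·0.9846^1 = -0.012826
  k=1: (−1)^2·4.8990/(2)·0.1745^1·0.9846^3 = +0.408163
d^2_{1,0}(2.7907) = -0.012826 +0.408163 = +0.395337
D = (+0.654644+0.755938i)·(+0.395337)·(+1.000000+0.000000i) = +0.258805+0.298850i

Re=0.2588 Im=0.2988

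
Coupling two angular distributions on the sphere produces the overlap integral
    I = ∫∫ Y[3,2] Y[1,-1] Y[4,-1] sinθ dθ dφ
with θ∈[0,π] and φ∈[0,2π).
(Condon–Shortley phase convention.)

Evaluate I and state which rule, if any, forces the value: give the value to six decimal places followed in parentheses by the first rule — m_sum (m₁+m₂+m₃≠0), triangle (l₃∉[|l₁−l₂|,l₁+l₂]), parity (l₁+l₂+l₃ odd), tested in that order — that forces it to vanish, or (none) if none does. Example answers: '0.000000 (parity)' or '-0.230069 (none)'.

-0.106622 (none)

Checks pass: Σm=0; 8 even; l₃=4∈[2,4].
(2·3+1)(2·1+1)(2·4+1) = 189
Δ: 0! 6! 2! / 9! → 1/252
sum: t=0:+1/36 = 1/36
3j²(3 1 4; 0 0 0) = Δ·Π!·Σ² = 4/63  (sign +1)
sum: t=0:+1/240 = 1/240
3j²(3 1 4; 2 -1 -1) = Δ·Π!·Σ² = 1/84  (sign -1)
combine: 4πI² = 189·4/63·1/84 = 1/7
take √, sign -1: I = -0.10662181
No selection rule forces the value: the integral is nonzero (none).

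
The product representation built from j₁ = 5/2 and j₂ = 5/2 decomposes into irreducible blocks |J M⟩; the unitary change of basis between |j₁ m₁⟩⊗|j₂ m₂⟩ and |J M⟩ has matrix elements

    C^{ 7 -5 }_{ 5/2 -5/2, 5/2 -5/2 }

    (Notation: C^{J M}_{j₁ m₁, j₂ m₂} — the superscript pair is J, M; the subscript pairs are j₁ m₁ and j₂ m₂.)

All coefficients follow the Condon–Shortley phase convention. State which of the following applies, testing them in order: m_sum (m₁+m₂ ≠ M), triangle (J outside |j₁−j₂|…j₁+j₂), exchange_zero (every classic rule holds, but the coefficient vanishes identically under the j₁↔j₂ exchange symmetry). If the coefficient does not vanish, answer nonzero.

triangle

m-sum: m₁+m₂ = -5/2+(-5/2) = -5, M = -5  ✓
triangle: need |j₁−j₂| ≤ J ≤ j₁+j₂, i.e. J ∈ [0, 5]; J = 7 is outside ✗ ⇒ coefficient is 0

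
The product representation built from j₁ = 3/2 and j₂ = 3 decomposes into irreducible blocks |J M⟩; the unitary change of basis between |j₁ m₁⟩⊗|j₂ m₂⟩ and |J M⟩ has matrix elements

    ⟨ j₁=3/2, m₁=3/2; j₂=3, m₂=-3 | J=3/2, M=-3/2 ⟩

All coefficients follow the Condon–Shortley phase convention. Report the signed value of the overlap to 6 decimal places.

j₁+j₂−J=3  J+j₁−j₂=0  J−j₁+j₂=3  j₁+j₂+J+1=7
(j₁±m₁, j₂±m₂, J±M) = (3,0,0,6,0,3)
P² = 5184/7
sum k=0..0:
  [0] +1/36 = 1/36
S = 1/36
C² = P²·S² = 4/7 ; C = +0.755929

+√(4/7) = +0.755929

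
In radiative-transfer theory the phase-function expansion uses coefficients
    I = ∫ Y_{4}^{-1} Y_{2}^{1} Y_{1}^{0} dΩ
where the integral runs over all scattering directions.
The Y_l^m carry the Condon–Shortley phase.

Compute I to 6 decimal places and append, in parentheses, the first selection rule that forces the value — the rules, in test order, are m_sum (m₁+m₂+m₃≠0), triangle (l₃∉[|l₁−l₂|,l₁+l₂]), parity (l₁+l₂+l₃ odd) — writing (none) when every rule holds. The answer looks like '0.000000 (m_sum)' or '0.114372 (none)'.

0.000000 (triangle)

l₃=1 ∉ [2,6] — triangle fails ⇒ I = 0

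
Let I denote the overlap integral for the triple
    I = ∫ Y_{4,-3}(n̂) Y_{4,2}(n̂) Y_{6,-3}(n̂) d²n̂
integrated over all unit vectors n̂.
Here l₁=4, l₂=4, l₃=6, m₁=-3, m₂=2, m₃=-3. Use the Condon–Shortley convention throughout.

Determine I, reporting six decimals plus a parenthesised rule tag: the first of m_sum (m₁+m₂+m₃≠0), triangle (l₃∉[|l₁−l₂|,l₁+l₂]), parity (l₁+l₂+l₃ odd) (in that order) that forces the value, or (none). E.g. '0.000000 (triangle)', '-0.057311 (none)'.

0.000000 (m_sum)

-3 + 2 − 3 = -4 ≠ 0: azimuthal integral kills it; I = 0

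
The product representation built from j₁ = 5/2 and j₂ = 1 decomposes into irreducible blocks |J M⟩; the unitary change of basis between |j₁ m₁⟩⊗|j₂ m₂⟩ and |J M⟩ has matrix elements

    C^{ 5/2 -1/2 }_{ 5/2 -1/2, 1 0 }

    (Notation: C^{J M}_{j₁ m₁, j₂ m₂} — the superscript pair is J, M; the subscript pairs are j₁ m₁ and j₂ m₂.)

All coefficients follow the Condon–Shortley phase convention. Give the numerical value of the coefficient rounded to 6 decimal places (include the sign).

j₁+j₂−J=1  J+j₁−j₂=4  J−j₁+j₂=1  j₁+j₂+J+1=7
(j₁±m₁, j₂±m₂, J±M) = (2,3,1,1,2,3)
P² = 144/35
sum k=0..1:
  [0] +1/6 = 1/6
  [1] −1/4 = -1/4
S = -1/12
C² = P²·S² = 1/35 ; C = -0.169031

−√(1/35) = -0.169031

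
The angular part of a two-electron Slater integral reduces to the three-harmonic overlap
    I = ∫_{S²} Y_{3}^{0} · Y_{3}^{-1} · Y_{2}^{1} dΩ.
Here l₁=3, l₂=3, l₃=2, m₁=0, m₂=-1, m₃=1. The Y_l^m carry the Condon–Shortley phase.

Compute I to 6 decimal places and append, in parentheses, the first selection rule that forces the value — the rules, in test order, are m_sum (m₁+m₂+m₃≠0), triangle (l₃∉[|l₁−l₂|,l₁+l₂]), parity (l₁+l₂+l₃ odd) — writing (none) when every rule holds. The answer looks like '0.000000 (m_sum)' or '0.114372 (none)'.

-0.059471 (none)

Checks pass: Σm=0; 8 even; l₃=2∈[0,6].
(2·3+1)(2·3+1)(2·2+1) = 245
Δ: 4! 2! 2! / 9! → 1/3780
sum: t=1:−1/24 t=2:+1/4 t=3:−1/24 = 1/6
3j²(3 3 2; 0 0 0) = Δ·Π!·Σ² = 4/105  (sign +1)
sum: t=1:−1/12 t=2:+1/8 = 1/24
3j²(3 3 2; 0 -1 1) = Δ·Π!·Σ² = 1/210  (sign -1)
combine: 4πI² = 245·4/105·1/210 = 2/45
take √, sign -1: I = -0.05947080
No selection rule forces the value: the integral is nonzero (none).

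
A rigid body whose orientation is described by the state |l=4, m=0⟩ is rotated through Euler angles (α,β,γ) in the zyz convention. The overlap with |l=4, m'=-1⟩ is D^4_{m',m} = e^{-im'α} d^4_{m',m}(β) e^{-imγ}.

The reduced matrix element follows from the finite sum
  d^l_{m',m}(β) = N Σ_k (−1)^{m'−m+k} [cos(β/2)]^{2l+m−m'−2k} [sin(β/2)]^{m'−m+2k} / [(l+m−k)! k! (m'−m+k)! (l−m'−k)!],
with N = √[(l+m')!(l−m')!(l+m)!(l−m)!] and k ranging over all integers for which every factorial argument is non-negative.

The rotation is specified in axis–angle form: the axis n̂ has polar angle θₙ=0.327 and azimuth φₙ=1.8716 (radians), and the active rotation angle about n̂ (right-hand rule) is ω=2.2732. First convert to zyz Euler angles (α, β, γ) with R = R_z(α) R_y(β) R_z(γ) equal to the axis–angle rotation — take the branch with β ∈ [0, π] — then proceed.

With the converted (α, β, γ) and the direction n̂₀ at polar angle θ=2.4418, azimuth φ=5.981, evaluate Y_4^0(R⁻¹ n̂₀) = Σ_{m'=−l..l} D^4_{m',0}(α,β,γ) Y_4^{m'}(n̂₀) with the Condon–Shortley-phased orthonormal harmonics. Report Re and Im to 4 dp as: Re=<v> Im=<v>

Re=-0.3553 Im=0.0000

Axis–angle → zyz. n̂ = (sinθₙcosφₙ, sinθₙsinφₙ, cosθₙ) = (-0.095169, +0.306781, +0.947010), ω = 2.2732.
R = I cosω + sinω [n̂]ₓ + (1−cosω) n̂n̂ᵀ gives
  R = [-0.631146, -0.770903, +0.085811; +0.674787, -0.491137, +0.550861; -0.382515, +0.405578, +0.830174]
β = atan2(√(R₁₃²+R₂₃²), R₃₃) = 0.591377; α = atan2(R₂₃, R₁₃) mod 2π = 1.416261; γ = atan2(R₃₂, −R₃₁) mod 2π = 0.814654
Need the full column D^4_{m',0} for m'=−4..4 at α=1.4163, β=0.5914, γ=0.8147.
cos(β/2)=0.956602, sin(β/2)=0.291398
d^4_{-4,0}: single k=4 term ⇒ +0.050515;  D = +0.041168-0.029275i
d^4_{-3,0}: k∈[3..4] ⇒ +0.234521 -0.021762 = +0.212759;  D = -0.095141-0.190302i
d^4_{-2,0}: k∈[2..4] ⇒ +0.617281 -0.152744 +0.005315 = +0.469852;  D = -0.447589+0.142916i
d^4_{-1,0}: k∈[1..4] ⇒ +0.955258 -0.531844 +0.049351 -0.000763 = +0.472002;  D = +0.072651+0.466377i
d^4_{0,0}: k∈[0..4] ⇒ +0.701212 -1.041074 +0.217358 -0.008964 +0.000052 = -0.131416;  D = -0.131416+0.000000i
d^4_{1,0}: k∈[0..3] ⇒ -0.955258 +0.531844 -0.049351 +0.000763 = -0.472002;  D = -0.072651+0.466377i
d^4_{2,0}: k∈[0..2] ⇒ +0.617281 -0.152744 +0.005315 = +0.469852;  D = -0.447589-0.142916i
d^4_{3,0}: k∈[0..1] ⇒ -0.234521 +0.021762 = -0.212759;  D = +0.095141-0.190302i
d^4_{4,0}: single k=0 term ⇒ +0.050515;  D = +0.041168+0.029275i
Y_4^{m'}(θ=2.4418,φ=5.981) and Σ D·Y over m':
  (+0.0412-0.0293i)·(+0.0270+0.0712i)  (-0.0951-0.1903i)·(-0.1577-0.2014i)  (-0.4476+0.1429i)·(+0.3535+0.2442i)  (+0.0727+0.4664i)·(-0.2440-0.0760i)  (-0.1314+0.0000i)·(-0.2719+0.0000i)  (-0.0727+0.4664i)·(+0.2440-0.0760i)  (-0.4476-0.1429i)·(+0.3535-0.2442i)  (+0.0951-0.1903i)·(+0.1577-0.2014i)  (+0.0412+0.0293i)·(+0.0270-0.0712i)
Y_4^0(R⁻¹ n̂) = -0.355323-0.000000i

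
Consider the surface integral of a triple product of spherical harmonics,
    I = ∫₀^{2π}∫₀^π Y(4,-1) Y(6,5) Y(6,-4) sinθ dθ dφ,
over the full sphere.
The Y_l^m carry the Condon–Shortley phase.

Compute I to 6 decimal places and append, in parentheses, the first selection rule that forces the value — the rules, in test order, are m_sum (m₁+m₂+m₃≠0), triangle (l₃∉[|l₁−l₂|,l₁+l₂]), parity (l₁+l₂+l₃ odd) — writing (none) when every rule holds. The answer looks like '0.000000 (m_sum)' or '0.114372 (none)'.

0.047465 (none)

Rules hold: Σm=0, L=16 even, 2≤6≤10.
N = 9·13·13 = 1521
Δ = 4!·4!·8!/17! = 1/15315300
Racah Σ t=0..4: t=0:+1/829440 t=1:−1/25920 t=2:+1/9216 t=3:−1/25920 t=4:+1/829440 = 7/207360
⇒ 3j(4 6 6; 0 0 0)² = 28/2431, sgn +1
Racah Σ t=3..4: t=3:−1/967680 t=4:+1/725760 = 1/2903040
⇒ 3j(4 6 6; -1 5 -4)² = 5/3094, sgn +1
4πI² = N·(3j₀)²·(3jₘ)² = 90/3179
I = +1·√(0.0283108/4π) = 0.04746473
No selection rule forces the value: the integral is nonzero (none).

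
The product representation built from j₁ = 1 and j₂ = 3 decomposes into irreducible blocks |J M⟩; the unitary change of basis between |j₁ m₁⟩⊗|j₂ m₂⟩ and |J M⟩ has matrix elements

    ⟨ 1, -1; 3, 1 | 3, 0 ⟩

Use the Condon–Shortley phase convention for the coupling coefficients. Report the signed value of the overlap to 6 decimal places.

√[7·1!1!5!/8! · 0!2!4!2!3!3!] = √(72)
  +(−1)^1/∏(1,0,1,3,0,2)! = -1/12  (running -1/12)
⟨..|..⟩ = √(72)·(-1/12) = -0.707107

-0.707107  (= −√(1/2))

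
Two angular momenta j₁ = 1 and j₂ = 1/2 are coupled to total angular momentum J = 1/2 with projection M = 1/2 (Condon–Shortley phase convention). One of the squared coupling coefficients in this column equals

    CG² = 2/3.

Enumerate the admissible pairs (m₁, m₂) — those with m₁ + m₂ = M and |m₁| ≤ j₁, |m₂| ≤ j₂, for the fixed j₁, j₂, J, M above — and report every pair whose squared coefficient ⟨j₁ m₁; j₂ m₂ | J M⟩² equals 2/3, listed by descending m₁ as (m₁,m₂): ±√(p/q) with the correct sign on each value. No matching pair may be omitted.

Admissible pairs with m₁+m₂ = M = 1/2: (0,1/2), (1,-1/2)
  (m₁,m₂)=(1,-1/2): CG² = 2/3, CG = +√(2/3)   ← matches the target
  (m₁,m₂)=(0,1/2): CG² = 1/3, CG = −√(1/3)
Pairs with CG² = 2/3: (1,-1/2): +√(2/3)

(1,-1/2): +√(2/3)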